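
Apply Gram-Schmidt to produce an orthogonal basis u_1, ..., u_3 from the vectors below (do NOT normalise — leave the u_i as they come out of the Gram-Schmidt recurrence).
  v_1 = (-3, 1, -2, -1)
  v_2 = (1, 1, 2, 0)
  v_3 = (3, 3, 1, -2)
Orthogonal basis:
  u_1 = (-3, 1, -2, -1)
  u_2 = (-1/5, 7/5, 6/5, -2/5)
  u_3 = (19/9, 11/9, -5/3, -16/9)

Apply the Gram-Schmidt recurrence
  u_1 = v_1
  u_i = v_i − Σ_{j<i} ((v_i · u_j) / (u_j · u_j)) · u_j.

Step by step this gives:
  u_1 = (-3, 1, -2, -1)
  u_2 = (-1/5, 7/5, 6/5, -2/5)
  u_3 = (19/9, 11/9, -5/3, -16/9)

Orthogonality check:
  u_2 · u_1 = 0 (should be 0)
  u_3 · u_1 = 0 (should be 0)
  u_3 · u_2 = 0 (should be 0)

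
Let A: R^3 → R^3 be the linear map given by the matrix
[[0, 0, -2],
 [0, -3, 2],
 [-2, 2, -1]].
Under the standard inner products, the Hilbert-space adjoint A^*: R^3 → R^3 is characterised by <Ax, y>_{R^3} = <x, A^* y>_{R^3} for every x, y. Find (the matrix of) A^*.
A^* = A^T =
[[0, 0, -2],
 [0, -3, 2],
 [-2, 2, -1]]

For real matrices with standard dot products, the defining identity <Ax, y> = <x, A^* y> gives (Ax)^T y = x^T (A^*) y, i.e. x^T A^T y = x^T (A^*) y. Since this holds for all x, y, we must have A^* = A^T. Therefore
A^* =
[[0, 0, -2],
 [0, -3, 2],
 [-2, 2, -1]].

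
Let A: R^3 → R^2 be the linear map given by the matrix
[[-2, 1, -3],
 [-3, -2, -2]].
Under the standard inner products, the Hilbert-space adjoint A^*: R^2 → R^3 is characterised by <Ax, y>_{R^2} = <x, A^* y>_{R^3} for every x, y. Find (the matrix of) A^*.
A^* = A^T =
[[-2, -3],
 [1, -2],
 [-3, -2]]

For real matrices with standard dot products, the defining identity <Ax, y> = <x, A^* y> gives (Ax)^T y = x^T (A^*) y, i.e. x^T A^T y = x^T (A^*) y. Since this holds for all x, y, we must have A^* = A^T. Therefore
A^* =
[[-2, -3],
 [1, -2],
 [-3, -2]].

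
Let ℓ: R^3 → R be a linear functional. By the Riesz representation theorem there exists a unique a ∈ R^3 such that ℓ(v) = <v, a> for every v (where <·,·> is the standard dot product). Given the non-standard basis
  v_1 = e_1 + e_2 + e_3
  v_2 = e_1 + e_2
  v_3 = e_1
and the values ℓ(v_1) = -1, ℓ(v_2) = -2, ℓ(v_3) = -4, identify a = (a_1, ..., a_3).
a = (-4, 2, 1)

Write a = (a_1, ..., a_3) in the standard basis. For each basis vector v_i, ℓ(v_i) = <v_i, a> is a linear equation in the a_j's. Collect the n equations into a matrix system V a = ℓ, where row i of V is v_i (expressed in the standard basis). Since V is invertible (lower-triangular with 1s on the diagonal, up to permutation), solve by back-substitution:
  V =
[[1, 1, 1],
 [1, 1, 0],
 [1, 0, 0]]
  V a = (-1, -2, -4)
Solving gives a = (-4, 2, 1).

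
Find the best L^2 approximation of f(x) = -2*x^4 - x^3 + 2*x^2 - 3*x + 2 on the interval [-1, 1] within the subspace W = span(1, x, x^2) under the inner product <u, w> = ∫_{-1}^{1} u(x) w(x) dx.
g(x) = 2*x^2/7 - 18*x/5 + 76/35

The best approximation g ∈ W is the orthogonal projection of f onto W. Writing g = a_0 + a_1 x + a_2 x^2, the coefficients solve the normal equations G · a = b where
  G_{ij} = <φ_i, φ_j> and b_i = <f, φ_i>, with φ_0 = 1, φ_1 = x, φ_2 = x^2.
G =
  [2, 0, 2/3]
  [0, 2/3, 0]
  [2/3, 0, 2/5],
b = (68/15, -12/5, 164/105).
Solving gives a_0 = 76/35, a_1 = -18/5, a_2 = 2/7, so
  g(x) = 2*x^2/7 - 18*x/5 + 76/35.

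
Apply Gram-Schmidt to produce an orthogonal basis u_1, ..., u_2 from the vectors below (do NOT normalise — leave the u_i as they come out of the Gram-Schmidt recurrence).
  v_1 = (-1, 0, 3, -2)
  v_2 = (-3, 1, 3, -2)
Orthogonal basis:
  u_1 = (-1, 0, 3, -2)
  u_2 = (-13/7, 1, -3/7, 2/7)

Apply the Gram-Schmidt recurrence
  u_1 = v_1
  u_i = v_i − Σ_{j<i} ((v_i · u_j) / (u_j · u_j)) · u_j.

Step by step this gives:
  u_1 = (-1, 0, 3, -2)
  u_2 = (-13/7, 1, -3/7, 2/7)

Orthogonality check:
  u_2 · u_1 = 0 (should be 0)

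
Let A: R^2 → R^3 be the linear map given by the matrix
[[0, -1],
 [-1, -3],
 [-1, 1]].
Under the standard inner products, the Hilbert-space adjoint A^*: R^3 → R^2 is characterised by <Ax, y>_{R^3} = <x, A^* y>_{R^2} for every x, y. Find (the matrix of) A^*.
A^* = A^T =
[[0, -1, -1],
 [-1, -3, 1]]

For real matrices with standard dot products, the defining identity <Ax, y> = <x, A^* y> gives (Ax)^T y = x^T (A^*) y, i.e. x^T A^T y = x^T (A^*) y. Since this holds for all x, y, we must have A^* = A^T. Therefore
A^* =
[[0, -1, -1],
 [-1, -3, 1]].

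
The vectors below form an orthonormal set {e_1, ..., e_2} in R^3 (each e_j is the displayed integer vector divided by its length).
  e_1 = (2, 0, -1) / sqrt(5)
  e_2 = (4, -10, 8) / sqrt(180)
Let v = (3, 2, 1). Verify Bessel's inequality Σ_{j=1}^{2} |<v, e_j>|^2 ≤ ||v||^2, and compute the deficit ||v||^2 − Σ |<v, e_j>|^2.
Σ |<v, e_j>|^2 = 5; ||v||^2 = 14; deficit = 9

Write each e_j = u_j / sqrt(<u_j, u_j>) where u_j is the displayed integer vector. Then <v, e_j> = <v, u_j> / sqrt(<u_j, u_j>), so |<v, e_j>|^2 = <v, u_j>^2 / <u_j, u_j>.
Coefficients: <v, e_1> = 5/sqrt(5), <v, e_2> = 0/sqrt(180).
Square and sum: Σ |<v, e_j>|^2 = 5.
Compute ||v||^2 = v·v = 14.
Deficit = 14 − 5 = 9 ≥ 0, confirming Bessel's inequality. (The deficit equals ||v − Σ <v,e_j> e_j||^2, the squared distance from v to span{e_j}.)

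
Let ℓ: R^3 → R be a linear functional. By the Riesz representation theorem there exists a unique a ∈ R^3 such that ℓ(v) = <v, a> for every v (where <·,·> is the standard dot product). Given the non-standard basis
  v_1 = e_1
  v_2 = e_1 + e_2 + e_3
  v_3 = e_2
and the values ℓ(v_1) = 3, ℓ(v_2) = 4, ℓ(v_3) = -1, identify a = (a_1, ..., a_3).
a = (3, -1, 2)

Write a = (a_1, ..., a_3) in the standard basis. For each basis vector v_i, ℓ(v_i) = <v_i, a> is a linear equation in the a_j's. Collect the n equations into a matrix system V a = ℓ, where row i of V is v_i (expressed in the standard basis). Since V is invertible (lower-triangular with 1s on the diagonal, up to permutation), solve by back-substitution:
  V =
[[1, 0, 0],
 [1, 1, 1],
 [0, 1, 0]]
  V a = (3, 4, -1)
Solving gives a = (3, -1, 2).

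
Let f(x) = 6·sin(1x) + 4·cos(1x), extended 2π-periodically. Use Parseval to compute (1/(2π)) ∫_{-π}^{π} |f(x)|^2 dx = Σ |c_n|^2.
Σ |c_n|^2 = 26

Expand |f|^2 and use orthogonality of {sin(nx), cos(mx)} on [-π, π]:
  ∫_{-π}^{π} sin(nx)^2 dx = π, ∫ cos(mx)^2 dx = π, and cross terms integrate to 0.
So ∫_{-π}^{π} f(x)^2 dx = 6^2 · π + 4^2 · π = (36 + 16)π.
Divide by 2π: (36 + 16)/2 = 26.
By Parseval, this equals Σ |c_n|^2.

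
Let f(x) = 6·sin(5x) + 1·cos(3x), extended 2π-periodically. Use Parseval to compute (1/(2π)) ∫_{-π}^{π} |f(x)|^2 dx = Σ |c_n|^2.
Σ |c_n|^2 = 37/2

Expand |f|^2 and use orthogonality of {sin(nx), cos(mx)} on [-π, π]:
  ∫_{-π}^{π} sin(nx)^2 dx = π, ∫ cos(mx)^2 dx = π, and cross terms integrate to 0.
So ∫_{-π}^{π} f(x)^2 dx = 6^2 · π + 1^2 · π = (36 + 1)π.
Divide by 2π: (36 + 1)/2 = 37/2.
By Parseval, this equals Σ |c_n|^2.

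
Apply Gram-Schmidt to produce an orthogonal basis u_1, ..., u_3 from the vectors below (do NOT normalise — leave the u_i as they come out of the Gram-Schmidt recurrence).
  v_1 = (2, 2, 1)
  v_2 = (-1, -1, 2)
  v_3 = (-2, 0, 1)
Orthogonal basis:
  u_1 = (2, 2, 1)
  u_2 = (-5/9, -5/9, 20/9)
  u_3 = (-1, 1, 0)

Apply the Gram-Schmidt recurrence
  u_1 = v_1
  u_i = v_i − Σ_{j<i} ((v_i · u_j) / (u_j · u_j)) · u_j.

Step by step this gives:
  u_1 = (2, 2, 1)
  u_2 = (-5/9, -5/9, 20/9)
  u_3 = (-1, 1, 0)

Orthogonality check:
  u_2 · u_1 = 0 (should be 0)
  u_3 · u_1 = 0 (should be 0)
  u_3 · u_2 = 0 (should be 0)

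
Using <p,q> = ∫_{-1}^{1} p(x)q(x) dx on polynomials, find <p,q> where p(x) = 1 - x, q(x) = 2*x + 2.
<p,q> = 8/3

Expand the product: p(x)·q(x) = 2 - 2*x^2.
∫_{-1}^{1} of each monomial x^k gives [2/(k+1) if k even, 0 if k odd]. Integrating term-by-term (or equivalently evaluating the antiderivative F(x) = -2*x^3/3 + 2*x at the endpoints):
  F(1) − F(−1) = 4/3 − (-4/3) = 8/3.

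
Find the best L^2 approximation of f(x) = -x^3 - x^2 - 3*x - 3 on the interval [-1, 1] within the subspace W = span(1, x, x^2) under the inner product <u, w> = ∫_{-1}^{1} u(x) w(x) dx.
g(x) = -x^2 - 18*x/5 - 3

The best approximation g ∈ W is the orthogonal projection of f onto W. Writing g = a_0 + a_1 x + a_2 x^2, the coefficients solve the normal equations G · a = b where
  G_{ij} = <φ_i, φ_j> and b_i = <f, φ_i>, with φ_0 = 1, φ_1 = x, φ_2 = x^2.
G =
  [2, 0, 2/3]
  [0, 2/3, 0]
  [2/3, 0, 2/5],
b = (-20/3, -12/5, -12/5).
Solving gives a_0 = -3, a_1 = -18/5, a_2 = -1, so
  g(x) = -x^2 - 18*x/5 - 3.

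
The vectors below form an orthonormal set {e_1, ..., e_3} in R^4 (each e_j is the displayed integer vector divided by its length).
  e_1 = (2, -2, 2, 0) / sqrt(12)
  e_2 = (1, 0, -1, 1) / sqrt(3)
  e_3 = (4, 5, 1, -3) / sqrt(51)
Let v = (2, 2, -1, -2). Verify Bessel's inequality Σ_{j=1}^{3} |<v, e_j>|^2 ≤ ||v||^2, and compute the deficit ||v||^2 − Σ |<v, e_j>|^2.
Σ |<v, e_j>|^2 = 563/51; ||v||^2 = 13; deficit = 100/51

Write each e_j = u_j / sqrt(<u_j, u_j>) where u_j is the displayed integer vector. Then <v, e_j> = <v, u_j> / sqrt(<u_j, u_j>), so |<v, e_j>|^2 = <v, u_j>^2 / <u_j, u_j>.
Coefficients: <v, e_1> = -2/sqrt(12), <v, e_2> = 1/sqrt(3), <v, e_3> = 23/sqrt(51).
Square and sum: Σ |<v, e_j>|^2 = 563/51.
Compute ||v||^2 = v·v = 13.
Deficit = 13 − 563/51 = 100/51 ≥ 0, confirming Bessel's inequality. (The deficit equals ||v − Σ <v,e_j> e_j||^2, the squared distance from v to span{e_j}.)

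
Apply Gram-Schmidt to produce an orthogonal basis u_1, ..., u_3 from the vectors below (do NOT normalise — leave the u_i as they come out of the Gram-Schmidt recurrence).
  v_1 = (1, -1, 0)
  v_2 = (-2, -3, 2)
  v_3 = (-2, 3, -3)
Orthogonal basis:
  u_1 = (1, -1, 0)
  u_2 = (-5/2, -5/2, 2)
  u_3 = (-26/33, -26/33, -65/33)

Apply the Gram-Schmidt recurrence
  u_1 = v_1
  u_i = v_i − Σ_{j<i} ((v_i · u_j) / (u_j · u_j)) · u_j.

Step by step this gives:
  u_1 = (1, -1, 0)
  u_2 = (-5/2, -5/2, 2)
  u_3 = (-26/33, -26/33, -65/33)

Orthogonality check:
  u_2 · u_1 = 0 (should be 0)
  u_3 · u_1 = 0 (should be 0)
  u_3 · u_2 = 0 (should be 0)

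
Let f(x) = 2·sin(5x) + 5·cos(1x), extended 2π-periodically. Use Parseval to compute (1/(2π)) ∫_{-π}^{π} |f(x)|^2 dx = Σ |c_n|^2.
Σ |c_n|^2 = 29/2

Expand |f|^2 and use orthogonality of {sin(nx), cos(mx)} on [-π, π]:
  ∫_{-π}^{π} sin(nx)^2 dx = π, ∫ cos(mx)^2 dx = π, and cross terms integrate to 0.
So ∫_{-π}^{π} f(x)^2 dx = 2^2 · π + 5^2 · π = (4 + 25)π.
Divide by 2π: (4 + 25)/2 = 29/2.
By Parseval, this equals Σ |c_n|^2.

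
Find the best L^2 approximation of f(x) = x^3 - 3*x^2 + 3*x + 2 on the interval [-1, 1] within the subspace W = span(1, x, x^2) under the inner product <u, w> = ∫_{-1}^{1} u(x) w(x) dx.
g(x) = -3*x^2 + 18*x/5 + 2

The best approximation g ∈ W is the orthogonal projection of f onto W. Writing g = a_0 + a_1 x + a_2 x^2, the coefficients solve the normal equations G · a = b where
  G_{ij} = <φ_i, φ_j> and b_i = <f, φ_i>, with φ_0 = 1, φ_1 = x, φ_2 = x^2.
G =
  [2, 0, 2/3]
  [0, 2/3, 0]
  [2/3, 0, 2/5],
b = (2, 12/5, 2/15).
Solving gives a_0 = 2, a_1 = 18/5, a_2 = -3, so
  g(x) = -3*x^2 + 18*x/5 + 2.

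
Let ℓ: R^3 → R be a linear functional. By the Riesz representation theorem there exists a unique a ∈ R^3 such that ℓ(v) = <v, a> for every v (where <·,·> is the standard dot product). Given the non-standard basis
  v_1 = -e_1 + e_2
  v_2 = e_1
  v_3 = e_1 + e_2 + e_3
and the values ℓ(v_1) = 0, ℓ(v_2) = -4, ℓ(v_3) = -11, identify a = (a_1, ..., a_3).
a = (-4, -4, -3)

Write a = (a_1, ..., a_3) in the standard basis. For each basis vector v_i, ℓ(v_i) = <v_i, a> is a linear equation in the a_j's. Collect the n equations into a matrix system V a = ℓ, where row i of V is v_i (expressed in the standard basis). Since V is invertible (lower-triangular with 1s on the diagonal, up to permutation), solve by back-substitution:
  V =
[[-1, 1, 0],
 [1, 0, 0],
 [1, 1, 1]]
  V a = (0, -4, -11)
Solving gives a = (-4, -4, -3).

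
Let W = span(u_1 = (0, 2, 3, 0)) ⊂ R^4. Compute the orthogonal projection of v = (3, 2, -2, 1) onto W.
proj_W(v) = (0, -4/13, -6/13, 0)

Set up U = [u_1 | ... | u_1] ∈ R^(4×1). The projector onto W = col(U) is P = U (U^T U)^(-1) U^T.
Compute U^T U =
  [13],
and U^T v = (-2).
Solve U^T U · c = U^T v for the coefficients: c = (-2/13). The projection is proj_W(v) = U c.
Check: (v - proj_W(v)) · u_1 = 0  (should be 0).
Result: proj_W(v) = (0, -4/13, -6/13, 0).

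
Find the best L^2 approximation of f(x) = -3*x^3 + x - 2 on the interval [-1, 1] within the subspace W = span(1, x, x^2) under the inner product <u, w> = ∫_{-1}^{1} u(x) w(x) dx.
g(x) = -4*x/5 - 2

The best approximation g ∈ W is the orthogonal projection of f onto W. Writing g = a_0 + a_1 x + a_2 x^2, the coefficients solve the normal equations G · a = b where
  G_{ij} = <φ_i, φ_j> and b_i = <f, φ_i>, with φ_0 = 1, φ_1 = x, φ_2 = x^2.
G =
  [2, 0, 2/3]
  [0, 2/3, 0]
  [2/3, 0, 2/5],
b = (-4, -8/15, -4/3).
Solving gives a_0 = -2, a_1 = -4/5, a_2 = 0, so
  g(x) = -4*x/5 - 2.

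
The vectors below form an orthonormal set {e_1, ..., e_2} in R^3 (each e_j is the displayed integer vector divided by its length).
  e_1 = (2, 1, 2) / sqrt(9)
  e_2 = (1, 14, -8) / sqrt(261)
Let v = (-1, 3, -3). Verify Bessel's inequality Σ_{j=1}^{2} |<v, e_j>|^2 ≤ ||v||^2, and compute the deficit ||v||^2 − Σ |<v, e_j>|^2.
Σ |<v, e_j>|^2 = 550/29; ||v||^2 = 19; deficit = 1/29

Write each e_j = u_j / sqrt(<u_j, u_j>) where u_j is the displayed integer vector. Then <v, e_j> = <v, u_j> / sqrt(<u_j, u_j>), so |<v, e_j>|^2 = <v, u_j>^2 / <u_j, u_j>.
Coefficients: <v, e_1> = -5/sqrt(9), <v, e_2> = 65/sqrt(261).
Square and sum: Σ |<v, e_j>|^2 = 550/29.
Compute ||v||^2 = v·v = 19.
Deficit = 19 − 550/29 = 1/29 ≥ 0, confirming Bessel's inequality. (The deficit equals ||v − Σ <v,e_j> e_j||^2, the squared distance from v to span{e_j}.)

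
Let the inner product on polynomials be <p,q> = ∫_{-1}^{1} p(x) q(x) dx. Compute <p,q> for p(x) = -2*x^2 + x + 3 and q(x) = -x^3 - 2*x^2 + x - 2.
<p,q> = -172/15

Expand the product: p(x)·q(x) = 2*x^5 + 3*x^4 - 7*x^3 - x^2 + x - 6.
∫_{-1}^{1} of each monomial x^k gives [2/(k+1) if k even, 0 if k odd]. Integrating term-by-term (or equivalently evaluating the antiderivative F(x) = x^6/3 + 3*x^5/5 - 7*x^4/4 - x^3/3 + x^2/2 - 6*x at the endpoints):
  F(1) − F(−1) = -133/20 − (289/60) = -172/15.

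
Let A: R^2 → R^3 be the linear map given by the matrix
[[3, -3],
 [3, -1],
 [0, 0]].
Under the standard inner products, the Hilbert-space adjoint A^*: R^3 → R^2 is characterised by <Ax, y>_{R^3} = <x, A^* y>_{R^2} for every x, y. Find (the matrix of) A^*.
A^* = A^T =
[[3, 3, 0],
 [-3, -1, 0]]

For real matrices with standard dot products, the defining identity <Ax, y> = <x, A^* y> gives (Ax)^T y = x^T (A^*) y, i.e. x^T A^T y = x^T (A^*) y. Since this holds for all x, y, we must have A^* = A^T. Therefore
A^* =
[[3, 3, 0],
 [-3, -1, 0]].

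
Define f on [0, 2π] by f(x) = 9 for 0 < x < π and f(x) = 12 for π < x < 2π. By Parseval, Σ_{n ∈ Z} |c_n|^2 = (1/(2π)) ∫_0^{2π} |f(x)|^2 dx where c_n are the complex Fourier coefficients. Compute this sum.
Σ |c_n|^2 = 225/2

Parseval equates the L^2 energy of f (normalised by 1/(2π)) with the ℓ^2 sum of its Fourier coefficients: (1/(2π)) ∫_0^{2π} |f|^2 = Σ |c_n|^2.
Compute the left side: (1/(2π)) [∫_0^π 9^2 dx + ∫_π^{2π} 12^2 dx] = (1/(2π)) · (81π + 144π) = (81 + 144)/2 = 225/2.
So Σ_{n ∈ Z} |c_n|^2 = 225/2.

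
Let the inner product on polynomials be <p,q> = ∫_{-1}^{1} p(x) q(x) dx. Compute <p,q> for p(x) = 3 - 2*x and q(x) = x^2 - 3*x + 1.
<p,q> = 12

Expand the product: p(x)·q(x) = -2*x^3 + 9*x^2 - 11*x + 3.
∫_{-1}^{1} of each monomial x^k gives [2/(k+1) if k even, 0 if k odd]. Integrating term-by-term (or equivalently evaluating the antiderivative F(x) = -x^4/2 + 3*x^3 - 11*x^2/2 + 3*x at the endpoints):
  F(1) − F(−1) = 0 − (-12) = 12.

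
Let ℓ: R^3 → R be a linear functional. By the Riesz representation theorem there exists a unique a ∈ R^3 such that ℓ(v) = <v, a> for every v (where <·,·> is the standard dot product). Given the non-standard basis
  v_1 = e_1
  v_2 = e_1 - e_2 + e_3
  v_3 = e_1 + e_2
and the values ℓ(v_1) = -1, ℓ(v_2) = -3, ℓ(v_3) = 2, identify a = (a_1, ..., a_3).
a = (-1, 3, 1)

Write a = (a_1, ..., a_3) in the standard basis. For each basis vector v_i, ℓ(v_i) = <v_i, a> is a linear equation in the a_j's. Collect the n equations into a matrix system V a = ℓ, where row i of V is v_i (expressed in the standard basis). Since V is invertible (lower-triangular with 1s on the diagonal, up to permutation), solve by back-substitution:
  V =
[[1, 0, 0],
 [1, -1, 1],
 [1, 1, 0]]
  V a = (-1, -3, 2)
Solving gives a = (-1, 3, 1).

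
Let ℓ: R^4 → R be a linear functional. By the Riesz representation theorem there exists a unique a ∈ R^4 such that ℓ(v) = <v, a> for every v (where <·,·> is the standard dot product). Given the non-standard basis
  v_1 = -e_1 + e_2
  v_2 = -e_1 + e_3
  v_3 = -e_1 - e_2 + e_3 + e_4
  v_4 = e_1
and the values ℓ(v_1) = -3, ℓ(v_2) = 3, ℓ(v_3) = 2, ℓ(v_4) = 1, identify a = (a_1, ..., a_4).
a = (1, -2, 4, -3)

Write a = (a_1, ..., a_4) in the standard basis. For each basis vector v_i, ℓ(v_i) = <v_i, a> is a linear equation in the a_j's. Collect the n equations into a matrix system V a = ℓ, where row i of V is v_i (expressed in the standard basis). Since V is invertible (lower-triangular with 1s on the diagonal, up to permutation), solve by back-substitution:
  V =
[[-1, 1, 0, 0],
 [-1, 0, 1, 0],
 [-1, -1, 1, 1],
 [1, 0, 0, 0]]
  V a = (-3, 3, 2, 1)
Solving gives a = (1, -2, 4, -3).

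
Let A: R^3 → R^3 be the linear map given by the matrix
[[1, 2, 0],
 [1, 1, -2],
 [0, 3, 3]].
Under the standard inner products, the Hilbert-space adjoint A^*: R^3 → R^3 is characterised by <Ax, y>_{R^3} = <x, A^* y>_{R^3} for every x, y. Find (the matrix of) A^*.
A^* = A^T =
[[1, 1, 0],
 [2, 1, 3],
 [0, -2, 3]]

For real matrices with standard dot products, the defining identity <Ax, y> = <x, A^* y> gives (Ax)^T y = x^T (A^*) y, i.e. x^T A^T y = x^T (A^*) y. Since this holds for all x, y, we must have A^* = A^T. Therefore
A^* =
[[1, 1, 0],
 [2, 1, 3],
 [0, -2, 3]].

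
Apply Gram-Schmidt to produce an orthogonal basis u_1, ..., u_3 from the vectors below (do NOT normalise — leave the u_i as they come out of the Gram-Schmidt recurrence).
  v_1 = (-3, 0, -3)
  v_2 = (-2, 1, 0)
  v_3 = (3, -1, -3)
Orthogonal basis:
  u_1 = (-3, 0, -3)
  u_2 = (-1, 1, 1)
  u_3 = (2/3, 4/3, -2/3)

Apply the Gram-Schmidt recurrence
  u_1 = v_1
  u_i = v_i − Σ_{j<i} ((v_i · u_j) / (u_j · u_j)) · u_j.

Step by step this gives:
  u_1 = (-3, 0, -3)
  u_2 = (-1, 1, 1)
  u_3 = (2/3, 4/3, -2/3)

Orthogonality check:
  u_2 · u_1 = 0 (should be 0)
  u_3 · u_1 = 0 (should be 0)
  u_3 · u_2 = 0 (should be 0)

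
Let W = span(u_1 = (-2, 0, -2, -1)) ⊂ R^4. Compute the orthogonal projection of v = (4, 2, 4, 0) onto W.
proj_W(v) = (32/9, 0, 32/9, 16/9)

Set up U = [u_1 | ... | u_1] ∈ R^(4×1). The projector onto W = col(U) is P = U (U^T U)^(-1) U^T.
Compute U^T U =
  [9],
and U^T v = (-16).
Solve U^T U · c = U^T v for the coefficients: c = (-16/9). The projection is proj_W(v) = U c.
Check: (v - proj_W(v)) · u_1 = 0  (should be 0).
Result: proj_W(v) = (32/9, 0, 32/9, 16/9).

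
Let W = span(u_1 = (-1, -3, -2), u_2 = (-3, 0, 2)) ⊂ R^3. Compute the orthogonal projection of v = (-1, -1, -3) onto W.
proj_W(v) = (-31/181, -381/181, -318/181)

Set up U = [u_1 | ... | u_2] ∈ R^(3×2). The projector onto W = col(U) is P = U (U^T U)^(-1) U^T.
Compute U^T U =
  [14, -1]
  [-1, 13],
and U^T v = (10, -3).
Solve U^T U · c = U^T v for the coefficients: c = (127/181, -32/181). The projection is proj_W(v) = U c.
Check: (v - proj_W(v)) · u_1 = 0  (should be 0).
Check: (v - proj_W(v)) · u_2 = 0  (should be 0).
Result: proj_W(v) = (-31/181, -381/181, -318/181).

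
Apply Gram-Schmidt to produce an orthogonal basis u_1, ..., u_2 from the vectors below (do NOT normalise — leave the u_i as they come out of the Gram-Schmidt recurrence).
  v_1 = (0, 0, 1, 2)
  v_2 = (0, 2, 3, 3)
Orthogonal basis:
  u_1 = (0, 0, 1, 2)
  u_2 = (0, 2, 6/5, -3/5)

Apply the Gram-Schmidt recurrence
  u_1 = v_1
  u_i = v_i − Σ_{j<i} ((v_i · u_j) / (u_j · u_j)) · u_j.

Step by step this gives:
  u_1 = (0, 0, 1, 2)
  u_2 = (0, 2, 6/5, -3/5)

Orthogonality check:
  u_2 · u_1 = 0 (should be 0)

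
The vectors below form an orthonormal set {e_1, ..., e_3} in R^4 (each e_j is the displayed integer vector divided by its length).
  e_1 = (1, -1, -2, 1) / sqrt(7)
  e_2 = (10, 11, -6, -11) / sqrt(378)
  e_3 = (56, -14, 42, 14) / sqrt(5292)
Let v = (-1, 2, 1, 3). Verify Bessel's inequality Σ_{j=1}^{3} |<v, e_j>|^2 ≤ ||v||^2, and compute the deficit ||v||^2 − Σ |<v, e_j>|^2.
Σ |<v, e_j>|^2 = 5/2; ||v||^2 = 15; deficit = 25/2

Write each e_j = u_j / sqrt(<u_j, u_j>) where u_j is the displayed integer vector. Then <v, e_j> = <v, u_j> / sqrt(<u_j, u_j>), so |<v, e_j>|^2 = <v, u_j>^2 / <u_j, u_j>.
Coefficients: <v, e_1> = -2/sqrt(7), <v, e_2> = -27/sqrt(378), <v, e_3> = 0/sqrt(5292).
Square and sum: Σ |<v, e_j>|^2 = 5/2.
Compute ||v||^2 = v·v = 15.
Deficit = 15 − 5/2 = 25/2 ≥ 0, confirming Bessel's inequality. (The deficit equals ||v − Σ <v,e_j> e_j||^2, the squared distance from v to span{e_j}.)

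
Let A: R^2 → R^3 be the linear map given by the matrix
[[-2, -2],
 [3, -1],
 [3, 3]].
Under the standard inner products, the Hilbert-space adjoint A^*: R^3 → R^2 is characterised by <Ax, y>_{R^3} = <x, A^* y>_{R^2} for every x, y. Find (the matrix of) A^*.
A^* = A^T =
[[-2, 3, 3],
 [-2, -1, 3]]

For real matrices with standard dot products, the defining identity <Ax, y> = <x, A^* y> gives (Ax)^T y = x^T (A^*) y, i.e. x^T A^T y = x^T (A^*) y. Since this holds for all x, y, we must have A^* = A^T. Therefore
A^* =
[[-2, 3, 3],
 [-2, -1, 3]].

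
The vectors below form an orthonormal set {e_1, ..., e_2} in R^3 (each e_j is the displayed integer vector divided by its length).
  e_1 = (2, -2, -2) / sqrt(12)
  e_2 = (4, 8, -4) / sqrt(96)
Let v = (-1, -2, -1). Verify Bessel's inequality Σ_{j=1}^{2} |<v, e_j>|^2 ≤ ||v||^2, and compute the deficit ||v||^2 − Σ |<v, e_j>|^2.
Σ |<v, e_j>|^2 = 4; ||v||^2 = 6; deficit = 2

Write each e_j = u_j / sqrt(<u_j, u_j>) where u_j is the displayed integer vector. Then <v, e_j> = <v, u_j> / sqrt(<u_j, u_j>), so |<v, e_j>|^2 = <v, u_j>^2 / <u_j, u_j>.
Coefficients: <v, e_1> = 4/sqrt(12), <v, e_2> = -16/sqrt(96).
Square and sum: Σ |<v, e_j>|^2 = 4.
Compute ||v||^2 = v·v = 6.
Deficit = 6 − 4 = 2 ≥ 0, confirming Bessel's inequality. (The deficit equals ||v − Σ <v,e_j> e_j||^2, the squared distance from v to span{e_j}.)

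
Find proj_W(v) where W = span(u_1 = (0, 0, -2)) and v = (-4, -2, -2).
proj_W(v) = (0, 0, -2)

Set up U = [u_1 | ... | u_1] ∈ R^(3×1). The projector onto W = col(U) is P = U (U^T U)^(-1) U^T.
Compute U^T U =
  [4],
and U^T v = (4).
Solve U^T U · c = U^T v for the coefficients: c = (1). The projection is proj_W(v) = U c.
Check: (v - proj_W(v)) · u_1 = 0  (should be 0).
Result: proj_W(v) = (0, 0, -2).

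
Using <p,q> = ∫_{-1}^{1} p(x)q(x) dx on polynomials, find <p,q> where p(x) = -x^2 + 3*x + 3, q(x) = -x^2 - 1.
<p,q> = -104/15

Expand the product: p(x)·q(x) = x^4 - 3*x^3 - 2*x^2 - 3*x - 3.
∫_{-1}^{1} of each monomial x^k gives [2/(k+1) if k even, 0 if k odd]. Integrating term-by-term (or equivalently evaluating the antiderivative F(x) = x^5/5 - 3*x^4/4 - 2*x^3/3 - 3*x^2/2 - 3*x at the endpoints):
  F(1) − F(−1) = -343/60 − (73/60) = -104/15.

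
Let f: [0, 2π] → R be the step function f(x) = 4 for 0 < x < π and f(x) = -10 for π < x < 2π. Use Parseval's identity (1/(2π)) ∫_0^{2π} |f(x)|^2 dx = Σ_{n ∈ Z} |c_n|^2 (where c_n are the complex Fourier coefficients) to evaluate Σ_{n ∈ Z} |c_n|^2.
Σ |c_n|^2 = 58

Parseval equates the L^2 energy of f (normalised by 1/(2π)) with the ℓ^2 sum of its Fourier coefficients: (1/(2π)) ∫_0^{2π} |f|^2 = Σ |c_n|^2.
Compute the left side: (1/(2π)) [∫_0^π 4^2 dx + ∫_π^{2π} (-10)^2 dx] = (1/(2π)) · (16π + 100π) = (16 + 100)/2 = 58.
So Σ_{n ∈ Z} |c_n|^2 = 58.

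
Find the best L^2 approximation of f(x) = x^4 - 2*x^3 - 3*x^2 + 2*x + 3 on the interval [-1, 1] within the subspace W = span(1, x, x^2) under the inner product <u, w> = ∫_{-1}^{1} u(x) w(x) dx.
g(x) = -15*x^2/7 + 4*x/5 + 102/35

The best approximation g ∈ W is the orthogonal projection of f onto W. Writing g = a_0 + a_1 x + a_2 x^2, the coefficients solve the normal equations G · a = b where
  G_{ij} = <φ_i, φ_j> and b_i = <f, φ_i>, with φ_0 = 1, φ_1 = x, φ_2 = x^2.
G =
  [2, 0, 2/3]
  [0, 2/3, 0]
  [2/3, 0, 2/5],
b = (22/5, 8/15, 38/35).
Solving gives a_0 = 102/35, a_1 = 4/5, a_2 = -15/7, so
  g(x) = -15*x^2/7 + 4*x/5 + 102/35.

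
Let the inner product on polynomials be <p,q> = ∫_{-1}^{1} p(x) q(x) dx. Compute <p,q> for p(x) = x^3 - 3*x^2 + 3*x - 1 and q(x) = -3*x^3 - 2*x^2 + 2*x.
<p,q> = 428/105

Expand the product: p(x)·q(x) = -3*x^6 + 7*x^5 - x^4 - 9*x^3 + 8*x^2 - 2*x.
∫_{-1}^{1} of each monomial x^k gives [2/(k+1) if k even, 0 if k odd]. Integrating term-by-term (or equivalently evaluating the antiderivative F(x) = -3*x^7/7 + 7*x^6/6 - x^5/5 - 9*x^4/4 + 8*x^3/3 - x^2 at the endpoints):
  F(1) − F(−1) = -19/420 − (-577/140) = 428/105.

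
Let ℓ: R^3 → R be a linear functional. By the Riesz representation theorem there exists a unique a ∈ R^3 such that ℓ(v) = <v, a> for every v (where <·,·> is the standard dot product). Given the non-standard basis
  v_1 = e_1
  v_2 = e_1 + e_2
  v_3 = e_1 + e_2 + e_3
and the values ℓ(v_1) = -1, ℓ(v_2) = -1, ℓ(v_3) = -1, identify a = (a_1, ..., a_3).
a = (-1, 0, 0)

Write a = (a_1, ..., a_3) in the standard basis. For each basis vector v_i, ℓ(v_i) = <v_i, a> is a linear equation in the a_j's. Collect the n equations into a matrix system V a = ℓ, where row i of V is v_i (expressed in the standard basis). Since V is invertible (lower-triangular with 1s on the diagonal, up to permutation), solve by back-substitution:
  V =
[[1, 0, 0],
 [1, 1, 0],
 [1, 1, 1]]
  V a = (-1, -1, -1)
Solving gives a = (-1, 0, 0).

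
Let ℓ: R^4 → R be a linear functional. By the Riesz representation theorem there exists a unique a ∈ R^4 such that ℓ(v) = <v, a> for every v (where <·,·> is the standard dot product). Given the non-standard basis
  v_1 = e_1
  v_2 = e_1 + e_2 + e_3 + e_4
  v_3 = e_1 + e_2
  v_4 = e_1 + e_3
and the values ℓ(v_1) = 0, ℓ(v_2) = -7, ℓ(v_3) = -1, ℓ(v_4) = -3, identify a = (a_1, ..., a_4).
a = (0, -1, -3, -3)

Write a = (a_1, ..., a_4) in the standard basis. For each basis vector v_i, ℓ(v_i) = <v_i, a> is a linear equation in the a_j's. Collect the n equations into a matrix system V a = ℓ, where row i of V is v_i (expressed in the standard basis). Since V is invertible (lower-triangular with 1s on the diagonal, up to permutation), solve by back-substitution:
  V =
[[1, 0, 0, 0],
 [1, 1, 1, 1],
 [1, 1, 0, 0],
 [1, 0, 1, 0]]
  V a = (0, -7, -1, -3)
Solving gives a = (0, -1, -3, -3).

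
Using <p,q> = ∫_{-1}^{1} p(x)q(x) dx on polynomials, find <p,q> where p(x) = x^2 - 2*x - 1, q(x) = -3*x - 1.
<p,q> = 16/3

Expand the product: p(x)·q(x) = -3*x^3 + 5*x^2 + 5*x + 1.
∫_{-1}^{1} of each monomial x^k gives [2/(k+1) if k even, 0 if k odd]. Integrating term-by-term (or equivalently evaluating the antiderivative F(x) = -3*x^4/4 + 5*x^3/3 + 5*x^2/2 + x at the endpoints):
  F(1) − F(−1) = 53/12 − (-11/12) = 16/3.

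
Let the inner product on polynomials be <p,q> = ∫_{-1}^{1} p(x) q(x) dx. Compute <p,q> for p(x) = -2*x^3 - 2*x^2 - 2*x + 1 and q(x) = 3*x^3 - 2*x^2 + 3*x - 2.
<p,q> = -1216/105

Expand the product: p(x)·q(x) = -6*x^6 - 2*x^5 - 8*x^4 + 5*x^3 - 4*x^2 + 7*x - 2.
∫_{-1}^{1} of each monomial x^k gives [2/(k+1) if k even, 0 if k odd]. Integrating term-by-term (or equivalently evaluating the antiderivative F(x) = -6*x^7/7 - x^6/3 - 8*x^5/5 + 5*x^4/4 - 4*x^3/3 + 7*x^2/2 - 2*x at the endpoints):
  F(1) − F(−1) = -577/420 − (1429/140) = -1216/105.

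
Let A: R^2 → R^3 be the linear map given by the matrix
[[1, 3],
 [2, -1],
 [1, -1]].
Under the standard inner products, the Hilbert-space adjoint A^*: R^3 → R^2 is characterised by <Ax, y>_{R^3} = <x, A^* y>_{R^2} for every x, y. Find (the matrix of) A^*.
A^* = A^T =
[[1, 2, 1],
 [3, -1, -1]]

For real matrices with standard dot products, the defining identity <Ax, y> = <x, A^* y> gives (Ax)^T y = x^T (A^*) y, i.e. x^T A^T y = x^T (A^*) y. Since this holds for all x, y, we must have A^* = A^T. Therefore
A^* =
[[1, 2, 1],
 [3, -1, -1]].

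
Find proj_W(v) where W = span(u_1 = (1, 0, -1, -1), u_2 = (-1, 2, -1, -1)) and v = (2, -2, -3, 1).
proj_W(v) = (12/5, -8/5, -4/5, -4/5)

Set up U = [u_1 | ... | u_2] ∈ R^(4×2). The projector onto W = col(U) is P = U (U^T U)^(-1) U^T.
Compute U^T U =
  [3, 1]
  [1, 7],
and U^T v = (4, -4).
Solve U^T U · c = U^T v for the coefficients: c = (8/5, -4/5). The projection is proj_W(v) = U c.
Check: (v - proj_W(v)) · u_1 = 0  (should be 0).
Check: (v - proj_W(v)) · u_2 = 0  (should be 0).
Result: proj_W(v) = (12/5, -8/5, -4/5, -4/5).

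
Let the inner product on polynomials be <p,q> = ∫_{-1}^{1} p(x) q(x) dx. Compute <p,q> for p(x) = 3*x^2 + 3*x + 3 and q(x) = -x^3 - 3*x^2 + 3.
<p,q> = 66/5

Expand the product: p(x)·q(x) = -3*x^5 - 12*x^4 - 12*x^3 + 9*x + 9.
∫_{-1}^{1} of each monomial x^k gives [2/(k+1) if k even, 0 if k odd]. Integrating term-by-term (or equivalently evaluating the antiderivative F(x) = -x^6/2 - 12*x^5/5 - 3*x^4 + 9*x^2/2 + 9*x at the endpoints):
  F(1) − F(−1) = 38/5 − (-28/5) = 66/5.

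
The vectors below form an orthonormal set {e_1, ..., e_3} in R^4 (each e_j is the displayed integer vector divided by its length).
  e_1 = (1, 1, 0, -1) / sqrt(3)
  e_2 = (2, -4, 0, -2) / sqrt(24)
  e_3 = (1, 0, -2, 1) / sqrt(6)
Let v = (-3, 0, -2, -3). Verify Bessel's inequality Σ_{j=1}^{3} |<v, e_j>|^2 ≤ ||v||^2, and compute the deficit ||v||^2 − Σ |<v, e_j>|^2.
Σ |<v, e_j>|^2 = 2/3; ||v||^2 = 22; deficit = 64/3

Write each e_j = u_j / sqrt(<u_j, u_j>) where u_j is the displayed integer vector. Then <v, e_j> = <v, u_j> / sqrt(<u_j, u_j>), so |<v, e_j>|^2 = <v, u_j>^2 / <u_j, u_j>.
Coefficients: <v, e_1> = 0/sqrt(3), <v, e_2> = 0/sqrt(24), <v, e_3> = -2/sqrt(6).
Square and sum: Σ |<v, e_j>|^2 = 2/3.
Compute ||v||^2 = v·v = 22.
Deficit = 22 − 2/3 = 64/3 ≥ 0, confirming Bessel's inequality. (The deficit equals ||v − Σ <v,e_j> e_j||^2, the squared distance from v to span{e_j}.)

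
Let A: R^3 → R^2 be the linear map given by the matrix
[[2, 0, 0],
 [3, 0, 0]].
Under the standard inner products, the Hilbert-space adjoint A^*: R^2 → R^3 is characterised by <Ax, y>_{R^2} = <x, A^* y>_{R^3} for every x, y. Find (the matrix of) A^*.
A^* = A^T =
[[2, 3],
 [0, 0],
 [0, 0]]

For real matrices with standard dot products, the defining identity <Ax, y> = <x, A^* y> gives (Ax)^T y = x^T (A^*) y, i.e. x^T A^T y = x^T (A^*) y. Since this holds for all x, y, we must have A^* = A^T. Therefore
A^* =
[[2, 3],
 [0, 0],
 [0, 0]].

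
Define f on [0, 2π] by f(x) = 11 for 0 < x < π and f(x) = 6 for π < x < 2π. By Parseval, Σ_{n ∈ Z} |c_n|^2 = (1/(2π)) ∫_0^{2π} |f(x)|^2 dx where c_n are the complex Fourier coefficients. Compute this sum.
Σ |c_n|^2 = 157/2

Parseval equates the L^2 energy of f (normalised by 1/(2π)) with the ℓ^2 sum of its Fourier coefficients: (1/(2π)) ∫_0^{2π} |f|^2 = Σ |c_n|^2.
Compute the left side: (1/(2π)) [∫_0^π 11^2 dx + ∫_π^{2π} 6^2 dx] = (1/(2π)) · (121π + 36π) = (121 + 36)/2 = 157/2.
So Σ_{n ∈ Z} |c_n|^2 = 157/2.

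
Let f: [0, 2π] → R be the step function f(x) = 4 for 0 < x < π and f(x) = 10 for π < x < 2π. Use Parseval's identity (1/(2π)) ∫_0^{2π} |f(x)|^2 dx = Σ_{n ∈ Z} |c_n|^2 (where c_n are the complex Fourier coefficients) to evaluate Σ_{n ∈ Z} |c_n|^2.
Σ |c_n|^2 = 58

Parseval equates the L^2 energy of f (normalised by 1/(2π)) with the ℓ^2 sum of its Fourier coefficients: (1/(2π)) ∫_0^{2π} |f|^2 = Σ |c_n|^2.
Compute the left side: (1/(2π)) [∫_0^π 4^2 dx + ∫_π^{2π} 10^2 dx] = (1/(2π)) · (16π + 100π) = (16 + 100)/2 = 58.
So Σ_{n ∈ Z} |c_n|^2 = 58.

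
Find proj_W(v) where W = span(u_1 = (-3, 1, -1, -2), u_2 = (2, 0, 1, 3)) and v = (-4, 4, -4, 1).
proj_W(v) = (-207/41, 135/41, -36/41, 27/41)

Set up U = [u_1 | ... | u_2] ∈ R^(4×2). The projector onto W = col(U) is P = U (U^T U)^(-1) U^T.
Compute U^T U =
  [15, -13]
  [-13, 14],
and U^T v = (18, -9).
Solve U^T U · c = U^T v for the coefficients: c = (135/41, 99/41). The projection is proj_W(v) = U c.
Check: (v - proj_W(v)) · u_1 = 0  (should be 0).
Check: (v - proj_W(v)) · u_2 = 0  (should be 0).
Result: proj_W(v) = (-207/41, 135/41, -36/41, 27/41).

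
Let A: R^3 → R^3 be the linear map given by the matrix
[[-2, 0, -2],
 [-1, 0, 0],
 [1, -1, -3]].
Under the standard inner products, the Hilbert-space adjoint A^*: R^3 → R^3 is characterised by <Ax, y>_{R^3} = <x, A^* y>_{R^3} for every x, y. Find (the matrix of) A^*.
A^* = A^T =
[[-2, -1, 1],
 [0, 0, -1],
 [-2, 0, -3]]

For real matrices with standard dot products, the defining identity <Ax, y> = <x, A^* y> gives (Ax)^T y = x^T (A^*) y, i.e. x^T A^T y = x^T (A^*) y. Since this holds for all x, y, we must have A^* = A^T. Therefore
A^* =
[[-2, -1, 1],
 [0, 0, -1],
 [-2, 0, -3]].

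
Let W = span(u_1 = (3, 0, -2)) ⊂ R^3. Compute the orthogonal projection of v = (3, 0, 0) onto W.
proj_W(v) = (27/13, 0, -18/13)

Set up U = [u_1 | ... | u_1] ∈ R^(3×1). The projector onto W = col(U) is P = U (U^T U)^(-1) U^T.
Compute U^T U =
  [13],
and U^T v = (9).
Solve U^T U · c = U^T v for the coefficients: c = (9/13). The projection is proj_W(v) = U c.
Check: (v - proj_W(v)) · u_1 = 0  (should be 0).
Result: proj_W(v) = (27/13, 0, -18/13).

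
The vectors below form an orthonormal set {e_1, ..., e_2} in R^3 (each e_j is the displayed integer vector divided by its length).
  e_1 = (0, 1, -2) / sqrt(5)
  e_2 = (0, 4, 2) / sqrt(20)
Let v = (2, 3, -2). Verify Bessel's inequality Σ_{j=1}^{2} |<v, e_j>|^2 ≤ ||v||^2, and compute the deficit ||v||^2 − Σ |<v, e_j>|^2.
Σ |<v, e_j>|^2 = 13; ||v||^2 = 17; deficit = 4

Write each e_j = u_j / sqrt(<u_j, u_j>) where u_j is the displayed integer vector. Then <v, e_j> = <v, u_j> / sqrt(<u_j, u_j>), so |<v, e_j>|^2 = <v, u_j>^2 / <u_j, u_j>.
Coefficients: <v, e_1> = 7/sqrt(5), <v, e_2> = 8/sqrt(20).
Square and sum: Σ |<v, e_j>|^2 = 13.
Compute ||v||^2 = v·v = 17.
Deficit = 17 − 13 = 4 ≥ 0, confirming Bessel's inequality. (The deficit equals ||v − Σ <v,e_j> e_j||^2, the squared distance from v to span{e_j}.)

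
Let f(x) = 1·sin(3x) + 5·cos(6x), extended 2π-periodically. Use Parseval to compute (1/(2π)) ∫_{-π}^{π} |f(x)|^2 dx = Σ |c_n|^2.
Σ |c_n|^2 = 13

Expand |f|^2 and use orthogonality of {sin(nx), cos(mx)} on [-π, π]:
  ∫_{-π}^{π} sin(nx)^2 dx = π, ∫ cos(mx)^2 dx = π, and cross terms integrate to 0.
So ∫_{-π}^{π} f(x)^2 dx = 1^2 · π + 5^2 · π = (1 + 25)π.
Divide by 2π: (1 + 25)/2 = 13.
By Parseval, this equals Σ |c_n|^2.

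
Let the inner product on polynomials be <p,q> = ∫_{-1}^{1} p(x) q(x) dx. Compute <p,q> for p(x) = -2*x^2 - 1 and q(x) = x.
<p,q> = 0

Expand the product: p(x)·q(x) = -2*x^3 - x.
∫_{-1}^{1} of each monomial x^k gives [2/(k+1) if k even, 0 if k odd]. Integrating term-by-term (or equivalently evaluating the antiderivative F(x) = -x^4/2 - x^2/2 at the endpoints):
  F(1) − F(−1) = -1 − (-1) = 0.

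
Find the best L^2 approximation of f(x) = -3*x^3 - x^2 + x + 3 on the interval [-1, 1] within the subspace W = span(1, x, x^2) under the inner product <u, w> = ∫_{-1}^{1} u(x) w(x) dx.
g(x) = -x^2 - 4*x/5 + 3

The best approximation g ∈ W is the orthogonal projection of f onto W. Writing g = a_0 + a_1 x + a_2 x^2, the coefficients solve the normal equations G · a = b where
  G_{ij} = <φ_i, φ_j> and b_i = <f, φ_i>, with φ_0 = 1, φ_1 = x, φ_2 = x^2.
G =
  [2, 0, 2/3]
  [0, 2/3, 0]
  [2/3, 0, 2/5],
b = (16/3, -8/15, 8/5).
Solving gives a_0 = 3, a_1 = -4/5, a_2 = -1, so
  g(x) = -x^2 - 4*x/5 + 3.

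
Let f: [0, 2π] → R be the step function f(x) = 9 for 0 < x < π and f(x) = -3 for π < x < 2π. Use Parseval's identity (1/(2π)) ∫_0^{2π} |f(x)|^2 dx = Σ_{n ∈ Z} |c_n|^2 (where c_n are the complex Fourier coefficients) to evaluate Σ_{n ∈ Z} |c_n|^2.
Σ |c_n|^2 = 45

Parseval equates the L^2 energy of f (normalised by 1/(2π)) with the ℓ^2 sum of its Fourier coefficients: (1/(2π)) ∫_0^{2π} |f|^2 = Σ |c_n|^2.
Compute the left side: (1/(2π)) [∫_0^π 9^2 dx + ∫_π^{2π} (-3)^2 dx] = (1/(2π)) · (81π + 9π) = (81 + 9)/2 = 45.
So Σ_{n ∈ Z} |c_n|^2 = 45.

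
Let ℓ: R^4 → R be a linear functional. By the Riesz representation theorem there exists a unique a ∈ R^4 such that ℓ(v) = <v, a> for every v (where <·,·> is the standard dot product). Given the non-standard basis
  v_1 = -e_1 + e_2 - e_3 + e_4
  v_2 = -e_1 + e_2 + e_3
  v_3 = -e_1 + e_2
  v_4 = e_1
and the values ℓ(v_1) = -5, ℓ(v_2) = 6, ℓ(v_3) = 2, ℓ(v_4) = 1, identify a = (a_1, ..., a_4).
a = (1, 3, 4, -3)

Write a = (a_1, ..., a_4) in the standard basis. For each basis vector v_i, ℓ(v_i) = <v_i, a> is a linear equation in the a_j's. Collect the n equations into a matrix system V a = ℓ, where row i of V is v_i (expressed in the standard basis). Since V is invertible (lower-triangular with 1s on the diagonal, up to permutation), solve by back-substitution:
  V =
[[-1, 1, -1, 1],
 [-1, 1, 1, 0],
 [-1, 1, 0, 0],
 [1, 0, 0, 0]]
  V a = (-5, 6, 2, 1)
Solving gives a = (1, 3, 4, -3).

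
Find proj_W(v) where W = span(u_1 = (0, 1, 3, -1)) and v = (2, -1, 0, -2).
proj_W(v) = (0, 1/11, 3/11, -1/11)

Set up U = [u_1 | ... | u_1] ∈ R^(4×1). The projector onto W = col(U) is P = U (U^T U)^(-1) U^T.
Compute U^T U =
  [11],
and U^T v = (1).
Solve U^T U · c = U^T v for the coefficients: c = (1/11). The projection is proj_W(v) = U c.
Check: (v - proj_W(v)) · u_1 = 0  (should be 0).
Result: proj_W(v) = (0, 1/11, 3/11, -1/11).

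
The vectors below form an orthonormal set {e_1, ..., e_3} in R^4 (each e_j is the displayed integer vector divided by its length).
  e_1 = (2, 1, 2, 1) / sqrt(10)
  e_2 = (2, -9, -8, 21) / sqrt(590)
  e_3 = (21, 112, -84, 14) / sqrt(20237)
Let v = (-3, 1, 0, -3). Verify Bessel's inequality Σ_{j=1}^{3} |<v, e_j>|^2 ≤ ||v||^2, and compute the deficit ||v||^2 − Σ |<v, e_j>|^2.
Σ |<v, e_j>|^2 = 117/7; ||v||^2 = 19; deficit = 16/7

Write each e_j = u_j / sqrt(<u_j, u_j>) where u_j is the displayed integer vector. Then <v, e_j> = <v, u_j> / sqrt(<u_j, u_j>), so |<v, e_j>|^2 = <v, u_j>^2 / <u_j, u_j>.
Coefficients: <v, e_1> = -8/sqrt(10), <v, e_2> = -78/sqrt(590), <v, e_3> = 7/sqrt(20237).
Square and sum: Σ |<v, e_j>|^2 = 117/7.
Compute ||v||^2 = v·v = 19.
Deficit = 19 − 117/7 = 16/7 ≥ 0, confirming Bessel's inequality. (The deficit equals ||v − Σ <v,e_j> e_j||^2, the squared distance from v to span{e_j}.)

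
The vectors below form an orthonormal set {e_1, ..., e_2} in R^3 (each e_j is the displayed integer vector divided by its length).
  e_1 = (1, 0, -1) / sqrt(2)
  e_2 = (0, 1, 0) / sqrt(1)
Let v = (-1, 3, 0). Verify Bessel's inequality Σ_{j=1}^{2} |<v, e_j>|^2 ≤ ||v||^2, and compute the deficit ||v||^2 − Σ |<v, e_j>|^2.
Σ |<v, e_j>|^2 = 19/2; ||v||^2 = 10; deficit = 1/2

Write each e_j = u_j / sqrt(<u_j, u_j>) where u_j is the displayed integer vector. Then <v, e_j> = <v, u_j> / sqrt(<u_j, u_j>), so |<v, e_j>|^2 = <v, u_j>^2 / <u_j, u_j>.
Coefficients: <v, e_1> = -1/sqrt(2), <v, e_2> = 3/sqrt(1).
Square and sum: Σ |<v, e_j>|^2 = 19/2.
Compute ||v||^2 = v·v = 10.
Deficit = 10 − 19/2 = 1/2 ≥ 0, confirming Bessel's inequality. (The deficit equals ||v − Σ <v,e_j> e_j||^2, the squared distance from v to span{e_j}.)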